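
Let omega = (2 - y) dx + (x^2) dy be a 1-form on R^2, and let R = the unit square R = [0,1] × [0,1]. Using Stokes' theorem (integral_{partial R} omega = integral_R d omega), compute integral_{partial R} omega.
integral_(partial R) omega = 2

Stokes: integral_partial_R omega = integral_R d omega with d omega = (∂Q/∂x - ∂P/∂y) dx ∧ dy.
  ∂Q/∂x = 2*x
  ∂P/∂y = -1
  integrand = ∂Q/∂x - ∂P/∂y = 2*x + 1.
Integrating over R: integral_0^1 integral_0^1 (2*x + 1) dx dy = 2.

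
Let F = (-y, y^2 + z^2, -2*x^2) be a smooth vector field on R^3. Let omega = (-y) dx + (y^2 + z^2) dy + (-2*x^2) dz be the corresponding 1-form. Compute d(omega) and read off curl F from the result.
d(omega) = (-2*z) dy ∧ dz + (4*x) dz ∧ dx + (1) dx ∧ dy; curl F = (-2*z, 4*x, 1)

d omega = sum_{i<j} (∂f_j/∂x_i - ∂f_i/∂x_j) dx_i ∧ dx_j. Under the identification (dy ∧ dz, dz ∧ dx, dx ∧ dy) ↔ (e_x, e_y, e_z), the coefficients are exactly the components of curl F. Compute:
  ∂R/∂y - ∂Q/∂z = (0) - (2*z) = -2*z
  ∂P/∂z - ∂R/∂x = (0) - (-4*x) = 4*x
  ∂Q/∂x - ∂P/∂y = (0) - (-1) = 1.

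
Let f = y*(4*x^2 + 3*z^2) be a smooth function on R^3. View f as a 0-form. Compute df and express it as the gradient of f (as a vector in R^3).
df = (8*x*y) dx + (4*x^2 + 3*z^2) dy + (6*y*z) dz; grad f = (8*x*y, 4*x^2 + 3*z^2, 6*y*z)

For a 0-form f, d f = (∂f/∂x) dx + (∂f/∂y) dy + (∂f/∂z) dz. The components of the vector representation are exactly the entries of grad f in Cartesian coordinates:
  ∂f/∂x = 8*x*y
  ∂f/∂y = 4*x^2 + 3*z^2
  ∂f/∂z = 6*y*z.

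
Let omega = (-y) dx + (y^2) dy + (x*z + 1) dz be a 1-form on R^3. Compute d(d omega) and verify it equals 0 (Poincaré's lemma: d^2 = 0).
d(d omega) = 0

Step 1: d omega = sum_{i<j} (∂f_j/∂x_i - ∂f_i/∂x_j) dx_i ∧ dx_j:
  coeff of dx ∧ dy: 1
  coeff of dx ∧ dz: z
  coeff of dy ∧ dz: 0
Step 2: Apply d again to each 2-form coefficient. The only possible 3-form in R^3 is dx ∧ dy ∧ dz, with coefficient
  ∂(coeff of dy∧dz)/∂x - ∂(coeff of dx∧dz)/∂y + ∂(coeff of dx∧dy)/∂z
  = ∂/∂x (0) - ∂/∂y (z) + ∂/∂z (1).
Each of these terms simplifies to sums of mixed partials that cancel in pairs. The result is 0 (by equality of mixed partials for smooth functions — Schwarz / Clairaut).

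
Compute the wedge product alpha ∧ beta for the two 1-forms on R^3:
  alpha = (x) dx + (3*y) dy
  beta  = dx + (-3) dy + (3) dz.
alpha ∧ beta = (-3*x - 3*y) dx ∧ dy + (3*x) dx ∧ dz + (9*y) dy ∧ dz

Distribute the wedge, using dx_i ∧ dx_j = -dx_j ∧ dx_i and dx_i ∧ dx_i = 0. For each pair (i, j) with i < j, the coefficient of dx_i ∧ dx_j in alpha ∧ beta is (alpha_i * beta_j - alpha_j * beta_i). Collecting: alpha ∧ beta = (-3*x - 3*y) dx ∧ dy + (3*x) dx ∧ dz + (9*y) dy ∧ dz.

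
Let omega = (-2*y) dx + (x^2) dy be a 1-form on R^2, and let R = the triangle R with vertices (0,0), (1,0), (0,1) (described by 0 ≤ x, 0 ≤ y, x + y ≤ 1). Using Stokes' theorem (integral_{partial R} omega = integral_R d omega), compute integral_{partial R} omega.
integral_(partial R) omega = 4/3

Stokes: integral_partial_R omega = integral_R d omega with d omega = (∂Q/∂x - ∂P/∂y) dx ∧ dy.
  ∂Q/∂x = 2*x
  ∂P/∂y = -2
  integrand = ∂Q/∂x - ∂P/∂y = 2*x + 2.
Integrating over R: integral_0^1 integral_0^{1-x} (2*x + 2) dy dx = 4/3.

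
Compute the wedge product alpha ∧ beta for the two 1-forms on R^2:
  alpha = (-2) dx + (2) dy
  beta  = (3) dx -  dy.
alpha ∧ beta = (-4) dx ∧ dy

Distribute the wedge, using dx_i ∧ dx_j = -dx_j ∧ dx_i and dx_i ∧ dx_i = 0. For each pair (i, j) with i < j, the coefficient of dx_i ∧ dx_j in alpha ∧ beta is (alpha_i * beta_j - alpha_j * beta_i). Collecting: alpha ∧ beta = (-4) dx ∧ dy.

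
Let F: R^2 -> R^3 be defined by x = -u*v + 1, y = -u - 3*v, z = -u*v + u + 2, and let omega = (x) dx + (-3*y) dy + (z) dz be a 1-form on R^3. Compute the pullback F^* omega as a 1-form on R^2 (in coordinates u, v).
F^* omega = (2*u*v^2 - 2*u*v - 2*u - 12*v + 2) du + (2*u^2*v - u^2 - 12*u - 27*v) dv

Using F^*(f dg) = (f ∘ F) d(g ∘ F), substitute each coordinate x_i by F_i(u, v) in f_i, and replace dx_i by d F_i = (∂F_i/∂u) du + (∂F_i/∂v) dv.
  For the x component: f_1(F) = -u*v + 1; d F_1 = (-v) du + (-u) dv
  For the y component: f_2(F) = 3*u + 9*v; d F_2 = (-1) du + (-3) dv
  For the z component: f_3(F) = -u*v + u + 2; d F_3 = (1 - v) du + (-u) dv
Combining and collecting du, dv coefficients:
  coeff of du: 2*u*v^2 - 2*u*v - 2*u - 12*v + 2
  coeff of dv: 2*u^2*v - u^2 - 12*u - 27*v
F^* omega = (2*u*v^2 - 2*u*v - 2*u - 12*v + 2) du + (2*u^2*v - u^2 - 12*u - 27*v) dv.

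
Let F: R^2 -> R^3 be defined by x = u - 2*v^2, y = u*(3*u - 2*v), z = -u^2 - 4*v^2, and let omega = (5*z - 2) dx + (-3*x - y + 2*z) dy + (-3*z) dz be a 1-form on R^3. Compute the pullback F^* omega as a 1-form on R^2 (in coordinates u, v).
F^* omega = (-36*u^3 + 22*u^2*v - 23*u^2 - 40*u*v^2 + 6*u*v + 4*v^3 - 20*v^2 - 2) du + (10*u^3 - 8*u^2*v + 6*u^2 + 4*u*v^2 - 16*v^3 + 8*v) dv

Using F^*(f dg) = (f ∘ F) d(g ∘ F), substitute each coordinate x_i by F_i(u, v) in f_i, and replace dx_i by d F_i = (∂F_i/∂u) du + (∂F_i/∂v) dv.
  For the x component: f_1(F) = -5*u^2 - 20*v^2 - 2; d F_1 = (1) du + (-4*v) dv
  For the y component: f_2(F) = -5*u^2 + 2*u*v - 3*u - 2*v^2; d F_2 = (6*u - 2*v) du + (-2*u) dv
  For the z component: f_3(F) = 3*u^2 + 12*v^2; d F_3 = (-2*u) du + (-8*v) dv
Combining and collecting du, dv coefficients:
  coeff of du: -36*u^3 + 22*u^2*v - 23*u^2 - 40*u*v^2 + 6*u*v + 4*v^3 - 20*v^2 - 2
  coeff of dv: 10*u^3 - 8*u^2*v + 6*u^2 + 4*u*v^2 - 16*v^3 + 8*v
F^* omega = (-36*u^3 + 22*u^2*v - 23*u^2 - 40*u*v^2 + 6*u*v + 4*v^3 - 20*v^2 - 2) du + (10*u^3 - 8*u^2*v + 6*u^2 + 4*u*v^2 - 16*v^3 + 8*v) dv.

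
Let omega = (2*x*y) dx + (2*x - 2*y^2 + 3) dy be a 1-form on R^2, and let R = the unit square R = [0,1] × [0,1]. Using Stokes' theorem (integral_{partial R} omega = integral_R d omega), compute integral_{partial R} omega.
integral_(partial R) omega = 1

Stokes: integral_partial_R omega = integral_R d omega with d omega = (∂Q/∂x - ∂P/∂y) dx ∧ dy.
  ∂Q/∂x = 2
  ∂P/∂y = 2*x
  integrand = ∂Q/∂x - ∂P/∂y = 2 - 2*x.
Integrating over R: integral_0^1 integral_0^1 (2 - 2*x) dx dy = 1.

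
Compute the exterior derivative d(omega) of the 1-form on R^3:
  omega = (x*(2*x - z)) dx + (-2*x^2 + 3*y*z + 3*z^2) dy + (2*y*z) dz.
d(omega) = (-4*x) dx ∧ dy + (x) dx ∧ dz + (-3*y - 4*z) dy ∧ dz

For a 1-form omega = sum_i f_i dx_i, the exterior derivative is
  d(omega) = sum_{i < j} (∂f_j/∂x_i - ∂f_i/∂x_j) dx_i ∧ dx_j.
  coefficient of dx ∧ dy: ∂f_2/∂x - ∂f_1/∂y = ∂(-2*x^2 + 3*y*z + 3*z^2)/∂x - ∂(x*(2*x - z))/∂y = -4*x
  coefficient of dx ∧ dz: ∂f_3/∂x - ∂f_1/∂z = ∂(2*y*z)/∂x - ∂(x*(2*x - z))/∂z = x
  coefficient of dy ∧ dz: ∂f_3/∂y - ∂f_2/∂z = ∂(2*y*z)/∂y - ∂(-2*x^2 + 3*y*z + 3*z^2)/∂z = -3*y - 4*z
Assembling: d(omega) = (-4*x) dx ∧ dy + (x) dx ∧ dz + (-3*y - 4*z) dy ∧ dz.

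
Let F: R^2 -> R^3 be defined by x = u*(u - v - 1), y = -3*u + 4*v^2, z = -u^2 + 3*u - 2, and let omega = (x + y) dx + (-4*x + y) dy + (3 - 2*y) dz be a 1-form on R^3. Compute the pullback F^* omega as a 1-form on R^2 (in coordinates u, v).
F^* omega = (2*u^3 - 3*u^2*v - 9*u^2 + 25*u*v^2 - 7*u*v + 13*u - 4*v^3 - 40*v^2 + 9) du + (-u^3 - 31*u^2*v + 4*u^2 + 28*u*v^2 + 8*u*v + 32*v^3) dv

Using F^*(f dg) = (f ∘ F) d(g ∘ F), substitute each coordinate x_i by F_i(u, v) in f_i, and replace dx_i by d F_i = (∂F_i/∂u) du + (∂F_i/∂v) dv.
  For the x component: f_1(F) = u^2 - u*v - 4*u + 4*v^2; d F_1 = (2*u - v - 1) du + (-u) dv
  For the y component: f_2(F) = -4*u^2 + 4*u*v + u + 4*v^2; d F_2 = (-3) du + (8*v) dv
  For the z component: f_3(F) = 6*u - 8*v^2 + 3; d F_3 = (3 - 2*u) du + (0) dv
Combining and collecting du, dv coefficients:
  coeff of du: 2*u^3 - 3*u^2*v - 9*u^2 + 25*u*v^2 - 7*u*v + 13*u - 4*v^3 - 40*v^2 + 9
  coeff of dv: -u^3 - 31*u^2*v + 4*u^2 + 28*u*v^2 + 8*u*v + 32*v^3
F^* omega = (2*u^3 - 3*u^2*v - 9*u^2 + 25*u*v^2 - 7*u*v + 13*u - 4*v^3 - 40*v^2 + 9) du + (-u^3 - 31*u^2*v + 4*u^2 + 28*u*v^2 + 8*u*v + 32*v^3) dv.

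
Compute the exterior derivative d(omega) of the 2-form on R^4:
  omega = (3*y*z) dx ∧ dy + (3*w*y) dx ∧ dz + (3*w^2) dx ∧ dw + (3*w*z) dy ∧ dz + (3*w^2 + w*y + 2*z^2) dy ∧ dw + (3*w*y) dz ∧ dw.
d(omega) = (-3*w + 3*y) dx ∧ dy ∧ dz + (3*y) dx ∧ dz ∧ dw + (3*w - z) dy ∧ dz ∧ dw

For a 2-form omega = sum_{i<j} g_{ij} dx_i ∧ dx_j, the exterior derivative is
  d(omega) = sum_{i<j} d(g_{ij}) ∧ dx_i ∧ dx_j = sum_{i<j, k} (∂g_{ij}/∂x_k) dx_k ∧ dx_i ∧ dx_j.
Expand each term, using dx_k ∧ dx_i ∧ dx_j = sgn(permutation) dx_{(a)} ∧ dx_{(b)} ∧ dx_{(c)} with (a < b < c) sorted:
  d(3*y*z) includes (∂/∂z)(3*y*z) dz = (3*y) dz, which multiplied by dx ∧ dy gives (3*y) dx ∧ dy ∧ dz
  d(3*w*y) includes (∂/∂y)(3*w*y) dy = (3*w) dy, which multiplied by dx ∧ dz gives (-3*w) dx ∧ dy ∧ dz
  d(3*w*y) includes (∂/∂w)(3*w*y) dw = (3*y) dw, which multiplied by dx ∧ dz gives (3*y) dx ∧ dz ∧ dw
  d(3*w*z) includes (∂/∂w)(3*w*z) dw = (3*z) dw, which multiplied by dy ∧ dz gives (3*z) dy ∧ dz ∧ dw
  d(3*w^2 + w*y + 2*z^2) includes (∂/∂z)(3*w^2 + w*y + 2*z^2) dz = (4*z) dz, which multiplied by dy ∧ dw gives (-4*z) dy ∧ dz ∧ dw
  d(3*w*y) includes (∂/∂y)(3*w*y) dy = (3*w) dy, which multiplied by dz ∧ dw gives (3*w) dy ∧ dz ∧ dw
Collecting like 3-forms: d(omega) = (-3*w + 3*y) dx ∧ dy ∧ dz + (3*y) dx ∧ dz ∧ dw + (3*w - z) dy ∧ dz ∧ dw.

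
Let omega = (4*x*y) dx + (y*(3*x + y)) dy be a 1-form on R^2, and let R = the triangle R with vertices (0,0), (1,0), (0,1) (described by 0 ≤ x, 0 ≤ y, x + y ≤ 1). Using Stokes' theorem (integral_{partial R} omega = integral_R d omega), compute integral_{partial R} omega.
integral_(partial R) omega = -1/6

Stokes: integral_partial_R omega = integral_R d omega with d omega = (∂Q/∂x - ∂P/∂y) dx ∧ dy.
  ∂Q/∂x = 3*y
  ∂P/∂y = 4*x
  integrand = ∂Q/∂x - ∂P/∂y = -4*x + 3*y.
Integrating over R: integral_0^1 integral_0^{1-x} (-4*x + 3*y) dy dx = -1/6.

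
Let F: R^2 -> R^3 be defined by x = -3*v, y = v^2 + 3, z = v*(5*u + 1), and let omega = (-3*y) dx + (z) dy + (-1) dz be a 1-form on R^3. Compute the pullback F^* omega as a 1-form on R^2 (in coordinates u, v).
F^* omega = (-5*v) du + (10*u*v^2 - 5*u + 11*v^2 + 26) dv

Using F^*(f dg) = (f ∘ F) d(g ∘ F), substitute each coordinate x_i by F_i(u, v) in f_i, and replace dx_i by d F_i = (∂F_i/∂u) du + (∂F_i/∂v) dv.
  For the x component: f_1(F) = -3*v^2 - 9; d F_1 = (0) du + (-3) dv
  For the y component: f_2(F) = v*(5*u + 1); d F_2 = (0) du + (2*v) dv
  For the z component: f_3(F) = -1; d F_3 = (5*v) du + (5*u + 1) dv
Combining and collecting du, dv coefficients:
  coeff of du: -5*v
  coeff of dv: 10*u*v^2 - 5*u + 11*v^2 + 26
F^* omega = (-5*v) du + (10*u*v^2 - 5*u + 11*v^2 + 26) dv.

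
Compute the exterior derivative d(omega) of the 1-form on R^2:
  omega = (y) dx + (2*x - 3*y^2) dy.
d(omega) = (1) dx ∧ dy

For a 1-form omega = sum_i f_i dx_i, the exterior derivative is
  d(omega) = sum_{i < j} (∂f_j/∂x_i - ∂f_i/∂x_j) dx_i ∧ dx_j.
  coefficient of dx ∧ dy: ∂f_2/∂x - ∂f_1/∂y = ∂(2*x - 3*y^2)/∂x - ∂(y)/∂y = 1
Assembling: d(omega) = (1) dx ∧ dy.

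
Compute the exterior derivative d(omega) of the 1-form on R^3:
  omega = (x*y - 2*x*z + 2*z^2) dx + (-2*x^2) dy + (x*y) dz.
d(omega) = (-5*x) dx ∧ dy + (2*x + y - 4*z) dx ∧ dz + (x) dy ∧ dz

For a 1-form omega = sum_i f_i dx_i, the exterior derivative is
  d(omega) = sum_{i < j} (∂f_j/∂x_i - ∂f_i/∂x_j) dx_i ∧ dx_j.
  coefficient of dx ∧ dy: ∂f_2/∂x - ∂f_1/∂y = ∂(-2*x^2)/∂x - ∂(x*y - 2*x*z + 2*z^2)/∂y = -5*x
  coefficient of dx ∧ dz: ∂f_3/∂x - ∂f_1/∂z = ∂(x*y)/∂x - ∂(x*y - 2*x*z + 2*z^2)/∂z = 2*x + y - 4*z
  coefficient of dy ∧ dz: ∂f_3/∂y - ∂f_2/∂z = ∂(x*y)/∂y - ∂(-2*x^2)/∂z = x
Assembling: d(omega) = (-5*x) dx ∧ dy + (2*x + y - 4*z) dx ∧ dz + (x) dy ∧ dz.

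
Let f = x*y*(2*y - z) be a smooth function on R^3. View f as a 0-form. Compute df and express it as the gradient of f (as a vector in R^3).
df = (y*(2*y - z)) dx + (x*(4*y - z)) dy + (-x*y) dz; grad f = (y*(2*y - z), x*(4*y - z), -x*y)

For a 0-form f, d f = (∂f/∂x) dx + (∂f/∂y) dy + (∂f/∂z) dz. The components of the vector representation are exactly the entries of grad f in Cartesian coordinates:
  ∂f/∂x = y*(2*y - z)
  ∂f/∂y = x*(4*y - z)
  ∂f/∂z = -x*y.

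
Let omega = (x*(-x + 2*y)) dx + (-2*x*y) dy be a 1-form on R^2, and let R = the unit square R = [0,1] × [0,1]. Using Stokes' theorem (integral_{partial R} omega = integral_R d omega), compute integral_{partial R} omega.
integral_(partial R) omega = -2

Stokes: integral_partial_R omega = integral_R d omega with d omega = (∂Q/∂x - ∂P/∂y) dx ∧ dy.
  ∂Q/∂x = -2*y
  ∂P/∂y = 2*x
  integrand = ∂Q/∂x - ∂P/∂y = -2*x - 2*y.
Integrating over R: integral_0^1 integral_0^1 (-2*x - 2*y) dx dy = -2.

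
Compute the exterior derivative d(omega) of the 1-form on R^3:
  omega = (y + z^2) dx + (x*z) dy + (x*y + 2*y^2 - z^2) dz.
d(omega) = (z - 1) dx ∧ dy + (y - 2*z) dx ∧ dz + (4*y) dy ∧ dz

For a 1-form omega = sum_i f_i dx_i, the exterior derivative is
  d(omega) = sum_{i < j} (∂f_j/∂x_i - ∂f_i/∂x_j) dx_i ∧ dx_j.
  coefficient of dx ∧ dy: ∂f_2/∂x - ∂f_1/∂y = ∂(x*z)/∂x - ∂(y + z^2)/∂y = z - 1
  coefficient of dx ∧ dz: ∂f_3/∂x - ∂f_1/∂z = ∂(x*y + 2*y^2 - z^2)/∂x - ∂(y + z^2)/∂z = y - 2*z
  coefficient of dy ∧ dz: ∂f_3/∂y - ∂f_2/∂z = ∂(x*y + 2*y^2 - z^2)/∂y - ∂(x*z)/∂z = 4*y
Assembling: d(omega) = (z - 1) dx ∧ dy + (y - 2*z) dx ∧ dz + (4*y) dy ∧ dz.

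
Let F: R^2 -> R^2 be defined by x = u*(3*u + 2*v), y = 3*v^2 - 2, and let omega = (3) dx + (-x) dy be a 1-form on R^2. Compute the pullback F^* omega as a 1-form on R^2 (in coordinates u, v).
F^* omega = (18*u + 6*v) du + (6*u*(-3*u*v - 2*v^2 + 1)) dv

Using F^*(f dg) = (f ∘ F) d(g ∘ F), substitute each coordinate x_i by F_i(u, v) in f_i, and replace dx_i by d F_i = (∂F_i/∂u) du + (∂F_i/∂v) dv.
  For the x component: f_1(F) = 3; d F_1 = (6*u + 2*v) du + (2*u) dv
  For the y component: f_2(F) = u*(-3*u - 2*v); d F_2 = (0) du + (6*v) dv
Combining and collecting du, dv coefficients:
  coeff of du: 18*u + 6*v
  coeff of dv: 6*u*(-3*u*v - 2*v^2 + 1)
F^* omega = (18*u + 6*v) du + (6*u*(-3*u*v - 2*v^2 + 1)) dv.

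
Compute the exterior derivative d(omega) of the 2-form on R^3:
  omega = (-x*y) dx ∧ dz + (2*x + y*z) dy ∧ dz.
d(omega) = (x + 2) dx ∧ dy ∧ dz

For a 2-form omega = sum_{i<j} g_{ij} dx_i ∧ dx_j, the exterior derivative is
  d(omega) = sum_{i<j} d(g_{ij}) ∧ dx_i ∧ dx_j = sum_{i<j, k} (∂g_{ij}/∂x_k) dx_k ∧ dx_i ∧ dx_j.
Expand each term, using dx_k ∧ dx_i ∧ dx_j = sgn(permutation) dx_{(a)} ∧ dx_{(b)} ∧ dx_{(c)} with (a < b < c) sorted:
  d(-x*y) includes (∂/∂y)(-x*y) dy = (-x) dy, which multiplied by dx ∧ dz gives (x) dx ∧ dy ∧ dz
  d(2*x + y*z) includes (∂/∂x)(2*x + y*z) dx = (2) dx, which multiplied by dy ∧ dz gives (2) dx ∧ dy ∧ dz
Collecting like 3-forms: d(omega) = (x + 2) dx ∧ dy ∧ dz.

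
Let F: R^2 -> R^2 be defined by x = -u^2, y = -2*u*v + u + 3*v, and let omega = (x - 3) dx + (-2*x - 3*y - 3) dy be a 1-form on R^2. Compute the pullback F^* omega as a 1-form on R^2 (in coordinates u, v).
F^* omega = (2*u^3 - 4*u^2*v + 2*u^2 - 12*u*v^2 + 12*u*v + 3*u + 18*v^2 - 3*v - 3) du + (-4*u^3 - 12*u^2*v + 12*u^2 + 36*u*v - 3*u - 27*v - 9) dv

Using F^*(f dg) = (f ∘ F) d(g ∘ F), substitute each coordinate x_i by F_i(u, v) in f_i, and replace dx_i by d F_i = (∂F_i/∂u) du + (∂F_i/∂v) dv.
  For the x component: f_1(F) = -u^2 - 3; d F_1 = (-2*u) du + (0) dv
  For the y component: f_2(F) = 2*u^2 + 6*u*v - 3*u - 9*v - 3; d F_2 = (1 - 2*v) du + (3 - 2*u) dv
Combining and collecting du, dv coefficients:
  coeff of du: 2*u^3 - 4*u^2*v + 2*u^2 - 12*u*v^2 + 12*u*v + 3*u + 18*v^2 - 3*v - 3
  coeff of dv: -4*u^3 - 12*u^2*v + 12*u^2 + 36*u*v - 3*u - 27*v - 9
F^* omega = (2*u^3 - 4*u^2*v + 2*u^2 - 12*u*v^2 + 12*u*v + 3*u + 18*v^2 - 3*v - 3) du + (-4*u^3 - 12*u^2*v + 12*u^2 + 36*u*v - 3*u - 27*v - 9) dv.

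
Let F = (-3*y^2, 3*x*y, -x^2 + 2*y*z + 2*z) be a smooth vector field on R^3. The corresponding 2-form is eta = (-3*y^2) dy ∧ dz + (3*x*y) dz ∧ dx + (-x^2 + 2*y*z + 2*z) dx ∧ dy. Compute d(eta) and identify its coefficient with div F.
d(eta) = (3*x + 2*y + 2) dx ∧ dy ∧ dz; div F = 3*x + 2*y + 2

For a 2-form in R^3 of the form above, applying d gives a 3-form with coefficient ∂P/∂x + ∂Q/∂y + ∂R/∂z:
  ∂P/∂x = 0
  ∂Q/∂y = 3*x
  ∂R/∂z = 2*y + 2
Sum = 3*x + 2*y + 2, which is exactly div F.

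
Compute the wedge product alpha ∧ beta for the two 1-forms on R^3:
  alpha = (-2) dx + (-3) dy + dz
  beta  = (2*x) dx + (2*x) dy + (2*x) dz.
alpha ∧ beta = (2*x) dx ∧ dy + (-6*x) dx ∧ dz + (-8*x) dy ∧ dz

Distribute the wedge, using dx_i ∧ dx_j = -dx_j ∧ dx_i and dx_i ∧ dx_i = 0. For each pair (i, j) with i < j, the coefficient of dx_i ∧ dx_j in alpha ∧ beta is (alpha_i * beta_j - alpha_j * beta_i). Collecting: alpha ∧ beta = (2*x) dx ∧ dy + (-6*x) dx ∧ dz + (-8*x) dy ∧ dz.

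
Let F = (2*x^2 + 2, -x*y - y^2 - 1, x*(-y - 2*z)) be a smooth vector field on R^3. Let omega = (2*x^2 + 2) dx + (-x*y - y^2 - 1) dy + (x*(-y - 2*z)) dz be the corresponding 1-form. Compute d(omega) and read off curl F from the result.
d(omega) = (-x) dy ∧ dz + (y + 2*z) dz ∧ dx + (-y) dx ∧ dy; curl F = (-x, y + 2*z, -y)

d omega = sum_{i<j} (∂f_j/∂x_i - ∂f_i/∂x_j) dx_i ∧ dx_j. Under the identification (dy ∧ dz, dz ∧ dx, dx ∧ dy) ↔ (e_x, e_y, e_z), the coefficients are exactly the components of curl F. Compute:
  ∂R/∂y - ∂Q/∂z = (-x) - (0) = -x
  ∂P/∂z - ∂R/∂x = (0) - (-y - 2*z) = y + 2*z
  ∂Q/∂x - ∂P/∂y = (-y) - (0) = -y.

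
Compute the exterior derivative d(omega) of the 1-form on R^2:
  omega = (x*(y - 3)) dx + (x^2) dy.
d(omega) = (x) dx ∧ dy

For a 1-form omega = sum_i f_i dx_i, the exterior derivative is
  d(omega) = sum_{i < j} (∂f_j/∂x_i - ∂f_i/∂x_j) dx_i ∧ dx_j.
  coefficient of dx ∧ dy: ∂f_2/∂x - ∂f_1/∂y = ∂(x^2)/∂x - ∂(x*(y - 3))/∂y = x
Assembling: d(omega) = (x) dx ∧ dy.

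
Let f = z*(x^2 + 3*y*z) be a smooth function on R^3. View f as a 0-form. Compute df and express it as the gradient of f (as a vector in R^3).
df = (2*x*z) dx + (3*z^2) dy + (x^2 + 6*y*z) dz; grad f = (2*x*z, 3*z^2, x^2 + 6*y*z)

For a 0-form f, d f = (∂f/∂x) dx + (∂f/∂y) dy + (∂f/∂z) dz. The components of the vector representation are exactly the entries of grad f in Cartesian coordinates:
  ∂f/∂x = 2*x*z
  ∂f/∂y = 3*z^2
  ∂f/∂z = x^2 + 6*y*z.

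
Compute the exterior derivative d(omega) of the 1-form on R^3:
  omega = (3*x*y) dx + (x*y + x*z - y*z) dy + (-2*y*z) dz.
d(omega) = (-3*x + y + z) dx ∧ dy + (-x + y - 2*z) dy ∧ dz

For a 1-form omega = sum_i f_i dx_i, the exterior derivative is
  d(omega) = sum_{i < j} (∂f_j/∂x_i - ∂f_i/∂x_j) dx_i ∧ dx_j.
  coefficient of dx ∧ dy: ∂f_2/∂x - ∂f_1/∂y = ∂(x*y + x*z - y*z)/∂x - ∂(3*x*y)/∂y = -3*x + y + z
  coefficient of dy ∧ dz: ∂f_3/∂y - ∂f_2/∂z = ∂(-2*y*z)/∂y - ∂(x*y + x*z - y*z)/∂z = -x + y - 2*z
Assembling: d(omega) = (-3*x + y + z) dx ∧ dy + (-x + y - 2*z) dy ∧ dz.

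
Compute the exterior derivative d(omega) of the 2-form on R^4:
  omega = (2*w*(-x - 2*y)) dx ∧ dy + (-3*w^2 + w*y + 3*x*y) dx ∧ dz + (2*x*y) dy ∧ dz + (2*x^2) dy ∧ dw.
d(omega) = (2*x - 4*y) dx ∧ dy ∧ dw + (-w - 3*x + 2*y) dx ∧ dy ∧ dz + (-6*w + y) dx ∧ dz ∧ dw

For a 2-form omega = sum_{i<j} g_{ij} dx_i ∧ dx_j, the exterior derivative is
  d(omega) = sum_{i<j} d(g_{ij}) ∧ dx_i ∧ dx_j = sum_{i<j, k} (∂g_{ij}/∂x_k) dx_k ∧ dx_i ∧ dx_j.
Expand each term, using dx_k ∧ dx_i ∧ dx_j = sgn(permutation) dx_{(a)} ∧ dx_{(b)} ∧ dx_{(c)} with (a < b < c) sorted:
  d(2*w*(-x - 2*y)) includes (∂/∂w)(2*w*(-x - 2*y)) dw = (-2*x - 4*y) dw, which multiplied by dx ∧ dy gives (-2*x - 4*y) dx ∧ dy ∧ dw
  d(-3*w^2 + w*y + 3*x*y) includes (∂/∂y)(-3*w^2 + w*y + 3*x*y) dy = (w + 3*x) dy, which multiplied by dx ∧ dz gives (-w - 3*x) dx ∧ dy ∧ dz
  d(-3*w^2 + w*y + 3*x*y) includes (∂/∂w)(-3*w^2 + w*y + 3*x*y) dw = (-6*w + y) dw, which multiplied by dx ∧ dz gives (-6*w + y) dx ∧ dz ∧ dw
  d(2*x*y) includes (∂/∂x)(2*x*y) dx = (2*y) dx, which multiplied by dy ∧ dz gives (2*y) dx ∧ dy ∧ dz
  d(2*x^2) includes (∂/∂x)(2*x^2) dx = (4*x) dx, which multiplied by dy ∧ dw gives (4*x) dx ∧ dy ∧ dw
Collecting like 3-forms: d(omega) = (2*x - 4*y) dx ∧ dy ∧ dw + (-w - 3*x + 2*y) dx ∧ dy ∧ dz + (-6*w + y) dx ∧ dz ∧ dw.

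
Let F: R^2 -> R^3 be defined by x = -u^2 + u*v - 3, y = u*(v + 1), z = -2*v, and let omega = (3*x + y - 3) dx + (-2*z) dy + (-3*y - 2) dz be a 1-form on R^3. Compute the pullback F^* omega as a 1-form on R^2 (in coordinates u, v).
F^* omega = (6*u^3 - 11*u^2*v - 2*u^2 + 4*u*v^2 + u*v + 24*u + 4*v^2 - 8*v) du + (-3*u^3 + 4*u^2*v + u^2 + 10*u*v - 6*u + 4) dv

Using F^*(f dg) = (f ∘ F) d(g ∘ F), substitute each coordinate x_i by F_i(u, v) in f_i, and replace dx_i by d F_i = (∂F_i/∂u) du + (∂F_i/∂v) dv.
  For the x component: f_1(F) = -3*u^2 + 4*u*v + u - 12; d F_1 = (-2*u + v) du + (u) dv
  For the y component: f_2(F) = 4*v; d F_2 = (v + 1) du + (u) dv
  For the z component: f_3(F) = -3*u*v - 3*u - 2; d F_3 = (0) du + (-2) dv
Combining and collecting du, dv coefficients:
  coeff of du: 6*u^3 - 11*u^2*v - 2*u^2 + 4*u*v^2 + u*v + 24*u + 4*v^2 - 8*v
  coeff of dv: -3*u^3 + 4*u^2*v + u^2 + 10*u*v - 6*u + 4
F^* omega = (6*u^3 - 11*u^2*v - 2*u^2 + 4*u*v^2 + u*v + 24*u + 4*v^2 - 8*v) du + (-3*u^3 + 4*u^2*v + u^2 + 10*u*v - 6*u + 4) dv.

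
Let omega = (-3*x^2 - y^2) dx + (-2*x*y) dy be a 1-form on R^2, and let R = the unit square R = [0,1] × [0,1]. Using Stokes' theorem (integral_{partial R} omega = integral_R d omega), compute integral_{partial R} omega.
integral_(partial R) omega = 0

Stokes: integral_partial_R omega = integral_R d omega with d omega = (∂Q/∂x - ∂P/∂y) dx ∧ dy.
  ∂Q/∂x = -2*y
  ∂P/∂y = -2*y
  integrand = ∂Q/∂x - ∂P/∂y = 0.
Integrating over R: integral_0^1 integral_0^1 (0) dx dy = 0.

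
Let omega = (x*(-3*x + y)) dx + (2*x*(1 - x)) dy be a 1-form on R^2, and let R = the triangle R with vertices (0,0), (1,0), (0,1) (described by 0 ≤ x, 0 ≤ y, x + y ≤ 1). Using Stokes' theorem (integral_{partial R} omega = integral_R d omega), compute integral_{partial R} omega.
integral_(partial R) omega = 1/6

Stokes: integral_partial_R omega = integral_R d omega with d omega = (∂Q/∂x - ∂P/∂y) dx ∧ dy.
  ∂Q/∂x = 2 - 4*x
  ∂P/∂y = x
  integrand = ∂Q/∂x - ∂P/∂y = 2 - 5*x.
Integrating over R: integral_0^1 integral_0^{1-x} (2 - 5*x) dy dx = 1/6.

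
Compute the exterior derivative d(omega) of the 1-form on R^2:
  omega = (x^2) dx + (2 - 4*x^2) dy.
d(omega) = (-8*x) dx ∧ dy

For a 1-form omega = sum_i f_i dx_i, the exterior derivative is
  d(omega) = sum_{i < j} (∂f_j/∂x_i - ∂f_i/∂x_j) dx_i ∧ dx_j.
  coefficient of dx ∧ dy: ∂f_2/∂x - ∂f_1/∂y = ∂(2 - 4*x^2)/∂x - ∂(x^2)/∂y = -8*x
Assembling: d(omega) = (-8*x) dx ∧ dy.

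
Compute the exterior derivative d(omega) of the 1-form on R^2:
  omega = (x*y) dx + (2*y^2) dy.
d(omega) = (-x) dx ∧ dy

For a 1-form omega = sum_i f_i dx_i, the exterior derivative is
  d(omega) = sum_{i < j} (∂f_j/∂x_i - ∂f_i/∂x_j) dx_i ∧ dx_j.
  coefficient of dx ∧ dy: ∂f_2/∂x - ∂f_1/∂y = ∂(2*y^2)/∂x - ∂(x*y)/∂y = -x
Assembling: d(omega) = (-x) dx ∧ dy.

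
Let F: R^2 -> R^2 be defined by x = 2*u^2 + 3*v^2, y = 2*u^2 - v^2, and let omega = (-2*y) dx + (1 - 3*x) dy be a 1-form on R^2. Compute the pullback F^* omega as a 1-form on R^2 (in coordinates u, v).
F^* omega = (4*u*(-10*u^2 - 7*v^2 + 1)) du + (2*v*(-6*u^2 + 15*v^2 - 1)) dv

Using F^*(f dg) = (f ∘ F) d(g ∘ F), substitute each coordinate x_i by F_i(u, v) in f_i, and replace dx_i by d F_i = (∂F_i/∂u) du + (∂F_i/∂v) dv.
  For the x component: f_1(F) = -4*u^2 + 2*v^2; d F_1 = (4*u) du + (6*v) dv
  For the y component: f_2(F) = -6*u^2 - 9*v^2 + 1; d F_2 = (4*u) du + (-2*v) dv
Combining and collecting du, dv coefficients:
  coeff of du: 4*u*(-10*u^2 - 7*v^2 + 1)
  coeff of dv: 2*v*(-6*u^2 + 15*v^2 - 1)
F^* omega = (4*u*(-10*u^2 - 7*v^2 + 1)) du + (2*v*(-6*u^2 + 15*v^2 - 1)) dv.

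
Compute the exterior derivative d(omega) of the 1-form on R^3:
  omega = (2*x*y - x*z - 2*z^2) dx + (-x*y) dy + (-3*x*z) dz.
d(omega) = (-2*x - y) dx ∧ dy + (x + z) dx ∧ dz

For a 1-form omega = sum_i f_i dx_i, the exterior derivative is
  d(omega) = sum_{i < j} (∂f_j/∂x_i - ∂f_i/∂x_j) dx_i ∧ dx_j.
  coefficient of dx ∧ dy: ∂f_2/∂x - ∂f_1/∂y = ∂(-x*y)/∂x - ∂(2*x*y - x*z - 2*z^2)/∂y = -2*x - y
  coefficient of dx ∧ dz: ∂f_3/∂x - ∂f_1/∂z = ∂(-3*x*z)/∂x - ∂(2*x*y - x*z - 2*z^2)/∂z = x + z
Assembling: d(omega) = (-2*x - y) dx ∧ dy + (x + z) dx ∧ dz.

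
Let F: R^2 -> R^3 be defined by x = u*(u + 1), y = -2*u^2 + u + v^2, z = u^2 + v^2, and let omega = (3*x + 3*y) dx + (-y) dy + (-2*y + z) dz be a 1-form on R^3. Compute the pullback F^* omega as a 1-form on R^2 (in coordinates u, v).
F^* omega = (-4*u^3 + 11*u^2 + 8*u*v^2 + 5*u + 2*v^2) du + (2*v*(7*u^2 - 3*u - 2*v^2)) dv

Using F^*(f dg) = (f ∘ F) d(g ∘ F), substitute each coordinate x_i by F_i(u, v) in f_i, and replace dx_i by d F_i = (∂F_i/∂u) du + (∂F_i/∂v) dv.
  For the x component: f_1(F) = -3*u^2 + 6*u + 3*v^2; d F_1 = (2*u + 1) du + (0) dv
  For the y component: f_2(F) = 2*u^2 - u - v^2; d F_2 = (1 - 4*u) du + (2*v) dv
  For the z component: f_3(F) = 5*u^2 - 2*u - v^2; d F_3 = (2*u) du + (2*v) dv
Combining and collecting du, dv coefficients:
  coeff of du: -4*u^3 + 11*u^2 + 8*u*v^2 + 5*u + 2*v^2
  coeff of dv: 2*v*(7*u^2 - 3*u - 2*v^2)
F^* omega = (-4*u^3 + 11*u^2 + 8*u*v^2 + 5*u + 2*v^2) du + (2*v*(7*u^2 - 3*u - 2*v^2)) dv.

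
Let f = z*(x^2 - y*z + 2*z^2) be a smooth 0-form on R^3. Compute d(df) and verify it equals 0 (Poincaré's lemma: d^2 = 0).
d(df) = 0

Step 1: df = sum_i (∂f/∂x_i) dx_i = (2*x*z) dx + (-z^2) dy + (x^2 - 2*y*z + 6*z^2) dz.
Step 2: Apply d again. Using the 1-form formula, the coefficient of dx ∧ dy in d(df) is ∂^2 f/∂x ∂y - ∂^2 f/∂y ∂x = (0) - (0) = 0 (equality of mixed partials for smooth f).
Similarly for dx ∧ dz and dy ∧ dz — all coefficients vanish. So d(df) = 0.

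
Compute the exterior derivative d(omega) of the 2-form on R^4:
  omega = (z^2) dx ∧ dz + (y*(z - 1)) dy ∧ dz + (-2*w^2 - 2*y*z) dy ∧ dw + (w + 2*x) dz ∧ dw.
d(omega) = (2*y) dy ∧ dz ∧ dw + (2) dx ∧ dz ∧ dw

For a 2-form omega = sum_{i<j} g_{ij} dx_i ∧ dx_j, the exterior derivative is
  d(omega) = sum_{i<j} d(g_{ij}) ∧ dx_i ∧ dx_j = sum_{i<j, k} (∂g_{ij}/∂x_k) dx_k ∧ dx_i ∧ dx_j.
Expand each term, using dx_k ∧ dx_i ∧ dx_j = sgn(permutation) dx_{(a)} ∧ dx_{(b)} ∧ dx_{(c)} with (a < b < c) sorted:
  d(-2*w^2 - 2*y*z) includes (∂/∂z)(-2*w^2 - 2*y*z) dz = (-2*y) dz, which multiplied by dy ∧ dw gives (2*y) dy ∧ dz ∧ dw
  d(w + 2*x) includes (∂/∂x)(w + 2*x) dx = (2) dx, which multiplied by dz ∧ dw gives (2) dx ∧ dz ∧ dw
Collecting like 3-forms: d(omega) = (2*y) dy ∧ dz ∧ dw + (2) dx ∧ dz ∧ dw.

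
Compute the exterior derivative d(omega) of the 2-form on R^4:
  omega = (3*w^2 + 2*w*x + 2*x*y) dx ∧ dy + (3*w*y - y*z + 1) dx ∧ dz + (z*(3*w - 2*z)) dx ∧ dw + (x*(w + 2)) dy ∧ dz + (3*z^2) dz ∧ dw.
d(omega) = (6*w + 2*x) dx ∧ dy ∧ dw + (-2*w + z + 2) dx ∧ dy ∧ dz + (-3*w + 3*y + 4*z) dx ∧ dz ∧ dw + (x) dy ∧ dz ∧ dw

For a 2-form omega = sum_{i<j} g_{ij} dx_i ∧ dx_j, the exterior derivative is
  d(omega) = sum_{i<j} d(g_{ij}) ∧ dx_i ∧ dx_j = sum_{i<j, k} (∂g_{ij}/∂x_k) dx_k ∧ dx_i ∧ dx_j.
Expand each term, using dx_k ∧ dx_i ∧ dx_j = sgn(permutation) dx_{(a)} ∧ dx_{(b)} ∧ dx_{(c)} with (a < b < c) sorted:
  d(3*w^2 + 2*w*x + 2*x*y) includes (∂/∂w)(3*w^2 + 2*w*x + 2*x*y) dw = (6*w + 2*x) dw, which multiplied by dx ∧ dy gives (6*w + 2*x) dx ∧ dy ∧ dw
  d(3*w*y - y*z + 1) includes (∂/∂y)(3*w*y - y*z + 1) dy = (3*w - z) dy, which multiplied by dx ∧ dz gives (-3*w + z) dx ∧ dy ∧ dz
  d(3*w*y - y*z + 1) includes (∂/∂w)(3*w*y - y*z + 1) dw = (3*y) dw, which multiplied by dx ∧ dz gives (3*y) dx ∧ dz ∧ dw
  d(z*(3*w - 2*z)) includes (∂/∂z)(z*(3*w - 2*z)) dz = (3*w - 4*z) dz, which multiplied by dx ∧ dw gives (-3*w + 4*z) dx ∧ dz ∧ dw
  d(x*(w + 2)) includes (∂/∂x)(x*(w + 2)) dx = (w + 2) dx, which multiplied by dy ∧ dz gives (w + 2) dx ∧ dy ∧ dz
  d(x*(w + 2)) includes (∂/∂w)(x*(w + 2)) dw = (x) dw, which multiplied by dy ∧ dz gives (x) dy ∧ dz ∧ dw
Collecting like 3-forms: d(omega) = (6*w + 2*x) dx ∧ dy ∧ dw + (-2*w + z + 2) dx ∧ dy ∧ dz + (-3*w + 3*y + 4*z) dx ∧ dz ∧ dw + (x) dy ∧ dz ∧ dw.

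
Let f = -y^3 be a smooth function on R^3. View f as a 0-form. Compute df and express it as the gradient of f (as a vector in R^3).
df = (0) dx + (-3*y^2) dy + (0) dz; grad f = (0, -3*y^2, 0)

For a 0-form f, d f = (∂f/∂x) dx + (∂f/∂y) dy + (∂f/∂z) dz. The components of the vector representation are exactly the entries of grad f in Cartesian coordinates:
  ∂f/∂x = 0
  ∂f/∂y = -3*y^2
  ∂f/∂z = 0.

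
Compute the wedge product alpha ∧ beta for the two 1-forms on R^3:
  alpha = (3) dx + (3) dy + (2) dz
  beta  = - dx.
alpha ∧ beta = (3) dx ∧ dy + (2) dx ∧ dz

Distribute the wedge, using dx_i ∧ dx_j = -dx_j ∧ dx_i and dx_i ∧ dx_i = 0. For each pair (i, j) with i < j, the coefficient of dx_i ∧ dx_j in alpha ∧ beta is (alpha_i * beta_j - alpha_j * beta_i). Collecting: alpha ∧ beta = (3) dx ∧ dy + (2) dx ∧ dz.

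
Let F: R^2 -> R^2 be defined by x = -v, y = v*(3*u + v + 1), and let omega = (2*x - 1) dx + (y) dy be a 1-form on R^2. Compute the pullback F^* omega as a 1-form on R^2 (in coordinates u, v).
F^* omega = (3*v^2*(3*u + v + 1)) du + (9*u^2*v + 9*u*v^2 + 6*u*v + 2*v^3 + 3*v^2 + 3*v + 1) dv

Using F^*(f dg) = (f ∘ F) d(g ∘ F), substitute each coordinate x_i by F_i(u, v) in f_i, and replace dx_i by d F_i = (∂F_i/∂u) du + (∂F_i/∂v) dv.
  For the x component: f_1(F) = -2*v - 1; d F_1 = (0) du + (-1) dv
  For the y component: f_2(F) = v*(3*u + v + 1); d F_2 = (3*v) du + (3*u + 2*v + 1) dv
Combining and collecting du, dv coefficients:
  coeff of du: 3*v^2*(3*u + v + 1)
  coeff of dv: 9*u^2*v + 9*u*v^2 + 6*u*v + 2*v^3 + 3*v^2 + 3*v + 1
F^* omega = (3*v^2*(3*u + v + 1)) du + (9*u^2*v + 9*u*v^2 + 6*u*v + 2*v^3 + 3*v^2 + 3*v + 1) dv.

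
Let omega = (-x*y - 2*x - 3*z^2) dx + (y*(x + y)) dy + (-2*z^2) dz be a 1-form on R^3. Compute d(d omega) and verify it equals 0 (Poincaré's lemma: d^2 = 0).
d(d omega) = 0

Step 1: d omega = sum_{i<j} (∂f_j/∂x_i - ∂f_i/∂x_j) dx_i ∧ dx_j:
  coeff of dx ∧ dy: x + y
  coeff of dx ∧ dz: 6*z
  coeff of dy ∧ dz: 0
Step 2: Apply d again to each 2-form coefficient. The only possible 3-form in R^3 is dx ∧ dy ∧ dz, with coefficient
  ∂(coeff of dy∧dz)/∂x - ∂(coeff of dx∧dz)/∂y + ∂(coeff of dx∧dy)/∂z
  = ∂/∂x (0) - ∂/∂y (6*z) + ∂/∂z (x + y).
Each of these terms simplifies to sums of mixed partials that cancel in pairs. The result is 0 (by equality of mixed partials for smooth functions — Schwarz / Clairaut).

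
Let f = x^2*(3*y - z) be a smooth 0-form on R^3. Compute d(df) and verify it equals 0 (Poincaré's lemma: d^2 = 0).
d(df) = 0

Step 1: df = sum_i (∂f/∂x_i) dx_i = (2*x*(3*y - z)) dx + (3*x^2) dy + (-x^2) dz.
Step 2: Apply d again. Using the 1-form formula, the coefficient of dx ∧ dy in d(df) is ∂^2 f/∂x ∂y - ∂^2 f/∂y ∂x = (6*x) - (6*x) = 0 (equality of mixed partials for smooth f).
Similarly for dx ∧ dz and dy ∧ dz — all coefficients vanish. So d(df) = 0.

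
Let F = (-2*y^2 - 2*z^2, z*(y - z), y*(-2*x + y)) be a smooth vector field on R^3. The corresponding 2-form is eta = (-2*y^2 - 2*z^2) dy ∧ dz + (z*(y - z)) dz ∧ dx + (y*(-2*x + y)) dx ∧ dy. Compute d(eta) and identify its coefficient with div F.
d(eta) = (z) dx ∧ dy ∧ dz; div F = z

For a 2-form in R^3 of the form above, applying d gives a 3-form with coefficient ∂P/∂x + ∂Q/∂y + ∂R/∂z:
  ∂P/∂x = 0
  ∂Q/∂y = z
  ∂R/∂z = 0
Sum = z, which is exactly div F.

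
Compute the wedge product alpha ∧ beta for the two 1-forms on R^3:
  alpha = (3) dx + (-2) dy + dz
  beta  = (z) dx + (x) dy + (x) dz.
alpha ∧ beta = (3*x + 2*z) dx ∧ dy + (3*x - z) dx ∧ dz + (-3*x) dy ∧ dz

Distribute the wedge, using dx_i ∧ dx_j = -dx_j ∧ dx_i and dx_i ∧ dx_i = 0. For each pair (i, j) with i < j, the coefficient of dx_i ∧ dx_j in alpha ∧ beta is (alpha_i * beta_j - alpha_j * beta_i). Collecting: alpha ∧ beta = (3*x + 2*z) dx ∧ dy + (3*x - z) dx ∧ dz + (-3*x) dy ∧ dz.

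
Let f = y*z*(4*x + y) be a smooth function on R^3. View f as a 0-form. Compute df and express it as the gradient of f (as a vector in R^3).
df = (4*y*z) dx + (2*z*(2*x + y)) dy + (y*(4*x + y)) dz; grad f = (4*y*z, 2*z*(2*x + y), y*(4*x + y))

For a 0-form f, d f = (∂f/∂x) dx + (∂f/∂y) dy + (∂f/∂z) dz. The components of the vector representation are exactly the entries of grad f in Cartesian coordinates:
  ∂f/∂x = 4*y*z
  ∂f/∂y = 2*z*(2*x + y)
  ∂f/∂z = y*(4*x + y).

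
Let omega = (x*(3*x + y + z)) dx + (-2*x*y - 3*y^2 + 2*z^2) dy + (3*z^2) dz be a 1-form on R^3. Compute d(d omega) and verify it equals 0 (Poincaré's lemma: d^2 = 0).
d(d omega) = 0

Step 1: d omega = sum_{i<j} (∂f_j/∂x_i - ∂f_i/∂x_j) dx_i ∧ dx_j:
  coeff of dx ∧ dy: -x - 2*y
  coeff of dx ∧ dz: -x
  coeff of dy ∧ dz: -4*z
Step 2: Apply d again to each 2-form coefficient. The only possible 3-form in R^3 is dx ∧ dy ∧ dz, with coefficient
  ∂(coeff of dy∧dz)/∂x - ∂(coeff of dx∧dz)/∂y + ∂(coeff of dx∧dy)/∂z
  = ∂/∂x (-4*z) - ∂/∂y (-x) + ∂/∂z (-x - 2*y).
Each of these terms simplifies to sums of mixed partials that cancel in pairs. The result is 0 (by equality of mixed partials for smooth functions — Schwarz / Clairaut).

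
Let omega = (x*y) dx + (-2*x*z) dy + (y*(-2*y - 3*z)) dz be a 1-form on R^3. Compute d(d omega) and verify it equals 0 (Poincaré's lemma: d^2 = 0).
d(d omega) = 0

Step 1: d omega = sum_{i<j} (∂f_j/∂x_i - ∂f_i/∂x_j) dx_i ∧ dx_j:
  coeff of dx ∧ dy: -x - 2*z
  coeff of dx ∧ dz: 0
  coeff of dy ∧ dz: 2*x - 4*y - 3*z
Step 2: Apply d again to each 2-form coefficient. The only possible 3-form in R^3 is dx ∧ dy ∧ dz, with coefficient
  ∂(coeff of dy∧dz)/∂x - ∂(coeff of dx∧dz)/∂y + ∂(coeff of dx∧dy)/∂z
  = ∂/∂x (2*x - 4*y - 3*z) - ∂/∂y (0) + ∂/∂z (-x - 2*z).
Each of these terms simplifies to sums of mixed partials that cancel in pairs. The result is 0 (by equality of mixed partials for smooth functions — Schwarz / Clairaut).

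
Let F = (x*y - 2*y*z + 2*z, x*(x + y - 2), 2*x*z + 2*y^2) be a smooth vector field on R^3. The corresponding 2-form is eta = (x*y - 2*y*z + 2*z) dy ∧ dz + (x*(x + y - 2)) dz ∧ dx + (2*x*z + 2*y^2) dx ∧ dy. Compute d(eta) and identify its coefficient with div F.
d(eta) = (3*x + y) dx ∧ dy ∧ dz; div F = 3*x + y

For a 2-form in R^3 of the form above, applying d gives a 3-form with coefficient ∂P/∂x + ∂Q/∂y + ∂R/∂z:
  ∂P/∂x = y
  ∂Q/∂y = x
  ∂R/∂z = 2*x
Sum = 3*x + y, which is exactly div F.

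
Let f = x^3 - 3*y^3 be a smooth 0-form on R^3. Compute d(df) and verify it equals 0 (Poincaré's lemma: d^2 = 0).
d(df) = 0

Step 1: df = sum_i (∂f/∂x_i) dx_i = (3*x^2) dx + (-9*y^2) dy + (0) dz.
Step 2: Apply d again. Using the 1-form formula, the coefficient of dx ∧ dy in d(df) is ∂^2 f/∂x ∂y - ∂^2 f/∂y ∂x = (0) - (0) = 0 (equality of mixed partials for smooth f).
Similarly for dx ∧ dz and dy ∧ dz — all coefficients vanish. So d(df) = 0.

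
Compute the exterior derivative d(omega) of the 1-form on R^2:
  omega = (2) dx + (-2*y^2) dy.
d(omega) = 0

For a 1-form omega = sum_i f_i dx_i, the exterior derivative is
  d(omega) = sum_{i < j} (∂f_j/∂x_i - ∂f_i/∂x_j) dx_i ∧ dx_j.

Assembling: d(omega) = 0.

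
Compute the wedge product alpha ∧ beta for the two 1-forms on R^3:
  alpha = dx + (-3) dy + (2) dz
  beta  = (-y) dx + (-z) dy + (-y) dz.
alpha ∧ beta = (-3*y - z) dx ∧ dy + (y) dx ∧ dz + (3*y + 2*z) dy ∧ dz

Distribute the wedge, using dx_i ∧ dx_j = -dx_j ∧ dx_i and dx_i ∧ dx_i = 0. For each pair (i, j) with i < j, the coefficient of dx_i ∧ dx_j in alpha ∧ beta is (alpha_i * beta_j - alpha_j * beta_i). Collecting: alpha ∧ beta = (-3*y - z) dx ∧ dy + (y) dx ∧ dz + (3*y + 2*z) dy ∧ dz.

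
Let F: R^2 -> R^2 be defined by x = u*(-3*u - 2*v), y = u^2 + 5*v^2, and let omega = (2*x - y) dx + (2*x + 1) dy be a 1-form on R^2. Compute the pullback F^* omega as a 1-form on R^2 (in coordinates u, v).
F^* omega = (30*u^3 + 30*u^2*v + 38*u*v^2 + 2*u + 10*v^3) du + (14*u^3 - 52*u^2*v - 30*u*v^2 + 10*v) dv

Using F^*(f dg) = (f ∘ F) d(g ∘ F), substitute each coordinate x_i by F_i(u, v) in f_i, and replace dx_i by d F_i = (∂F_i/∂u) du + (∂F_i/∂v) dv.
  For the x component: f_1(F) = -7*u^2 - 4*u*v - 5*v^2; d F_1 = (-6*u - 2*v) du + (-2*u) dv
  For the y component: f_2(F) = -6*u^2 - 4*u*v + 1; d F_2 = (2*u) du + (10*v) dv
Combining and collecting du, dv coefficients:
  coeff of du: 30*u^3 + 30*u^2*v + 38*u*v^2 + 2*u + 10*v^3
  coeff of dv: 14*u^3 - 52*u^2*v - 30*u*v^2 + 10*v
F^* omega = (30*u^3 + 30*u^2*v + 38*u*v^2 + 2*u + 10*v^3) du + (14*u^3 - 52*u^2*v - 30*u*v^2 + 10*v) dv.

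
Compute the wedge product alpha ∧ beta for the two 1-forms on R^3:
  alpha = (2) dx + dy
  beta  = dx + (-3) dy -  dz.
alpha ∧ beta = (-7) dx ∧ dy + (-2) dx ∧ dz + (-1) dy ∧ dz

Distribute the wedge, using dx_i ∧ dx_j = -dx_j ∧ dx_i and dx_i ∧ dx_i = 0. For each pair (i, j) with i < j, the coefficient of dx_i ∧ dx_j in alpha ∧ beta is (alpha_i * beta_j - alpha_j * beta_i). Collecting: alpha ∧ beta = (-7) dx ∧ dy + (-2) dx ∧ dz + (-1) dy ∧ dz.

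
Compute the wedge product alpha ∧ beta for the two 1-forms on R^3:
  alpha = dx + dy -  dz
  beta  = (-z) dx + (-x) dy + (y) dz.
alpha ∧ beta = (-x + z) dx ∧ dy + (y - z) dx ∧ dz + (-x + y) dy ∧ dz

Distribute the wedge, using dx_i ∧ dx_j = -dx_j ∧ dx_i and dx_i ∧ dx_i = 0. For each pair (i, j) with i < j, the coefficient of dx_i ∧ dx_j in alpha ∧ beta is (alpha_i * beta_j - alpha_j * beta_i). Collecting: alpha ∧ beta = (-x + z) dx ∧ dy + (y - z) dx ∧ dz + (-x + y) dy ∧ dz.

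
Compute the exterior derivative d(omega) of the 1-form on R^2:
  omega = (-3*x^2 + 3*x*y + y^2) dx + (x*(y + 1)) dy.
d(omega) = (-3*x - y + 1) dx ∧ dy

For a 1-form omega = sum_i f_i dx_i, the exterior derivative is
  d(omega) = sum_{i < j} (∂f_j/∂x_i - ∂f_i/∂x_j) dx_i ∧ dx_j.
  coefficient of dx ∧ dy: ∂f_2/∂x - ∂f_1/∂y = ∂(x*(y + 1))/∂x - ∂(-3*x^2 + 3*x*y + y^2)/∂y = -3*x - y + 1
Assembling: d(omega) = (-3*x - y + 1) dx ∧ dy.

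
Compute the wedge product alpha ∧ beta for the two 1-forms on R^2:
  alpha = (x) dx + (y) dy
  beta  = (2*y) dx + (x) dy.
alpha ∧ beta = (x^2 - 2*y^2) dx ∧ dy

Distribute the wedge, using dx_i ∧ dx_j = -dx_j ∧ dx_i and dx_i ∧ dx_i = 0. For each pair (i, j) with i < j, the coefficient of dx_i ∧ dx_j in alpha ∧ beta is (alpha_i * beta_j - alpha_j * beta_i). Collecting: alpha ∧ beta = (x^2 - 2*y^2) dx ∧ dy.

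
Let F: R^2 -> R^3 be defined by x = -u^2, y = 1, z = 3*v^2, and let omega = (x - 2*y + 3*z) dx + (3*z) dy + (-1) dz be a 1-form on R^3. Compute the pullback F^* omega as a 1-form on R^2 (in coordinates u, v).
F^* omega = (2*u*(u^2 - 9*v^2 + 2)) du + (-6*v) dv

Using F^*(f dg) = (f ∘ F) d(g ∘ F), substitute each coordinate x_i by F_i(u, v) in f_i, and replace dx_i by d F_i = (∂F_i/∂u) du + (∂F_i/∂v) dv.
  For the x component: f_1(F) = -u^2 + 9*v^2 - 2; d F_1 = (-2*u) du + (0) dv
  For the y component: f_2(F) = 9*v^2; d F_2 = (0) du + (0) dv
  For the z component: f_3(F) = -1; d F_3 = (0) du + (6*v) dv
Combining and collecting du, dv coefficients:
  coeff of du: 2*u*(u^2 - 9*v^2 + 2)
  coeff of dv: -6*v
F^* omega = (2*u*(u^2 - 9*v^2 + 2)) du + (-6*v) dv.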